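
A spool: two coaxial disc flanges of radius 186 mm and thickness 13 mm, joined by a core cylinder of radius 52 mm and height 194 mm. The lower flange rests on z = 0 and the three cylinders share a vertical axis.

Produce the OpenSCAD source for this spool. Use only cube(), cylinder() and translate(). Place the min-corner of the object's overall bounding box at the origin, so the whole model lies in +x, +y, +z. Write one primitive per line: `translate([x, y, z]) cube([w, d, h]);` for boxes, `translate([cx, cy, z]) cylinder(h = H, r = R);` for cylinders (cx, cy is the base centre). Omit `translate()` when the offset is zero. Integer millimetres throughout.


translate([186, 186, 0]) cylinder(h = 13, r = 186);
translate([186, 186, 13]) cylinder(h = 194, r = 52);
translate([186, 186, 207]) cylinder(h = 13, r = 186);


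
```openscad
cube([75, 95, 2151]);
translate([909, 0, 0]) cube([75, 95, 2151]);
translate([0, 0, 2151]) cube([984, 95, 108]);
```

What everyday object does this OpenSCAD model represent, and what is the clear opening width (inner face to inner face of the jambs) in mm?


A door frame. The clear opening width is 834 mm.

Two 2151 mm tall posts with a header on top — a door frame. The left jamb is 75 mm wide at x = 0; the right jamb starts at x = 909. The clear opening is 909 − 75 = 834 mm.


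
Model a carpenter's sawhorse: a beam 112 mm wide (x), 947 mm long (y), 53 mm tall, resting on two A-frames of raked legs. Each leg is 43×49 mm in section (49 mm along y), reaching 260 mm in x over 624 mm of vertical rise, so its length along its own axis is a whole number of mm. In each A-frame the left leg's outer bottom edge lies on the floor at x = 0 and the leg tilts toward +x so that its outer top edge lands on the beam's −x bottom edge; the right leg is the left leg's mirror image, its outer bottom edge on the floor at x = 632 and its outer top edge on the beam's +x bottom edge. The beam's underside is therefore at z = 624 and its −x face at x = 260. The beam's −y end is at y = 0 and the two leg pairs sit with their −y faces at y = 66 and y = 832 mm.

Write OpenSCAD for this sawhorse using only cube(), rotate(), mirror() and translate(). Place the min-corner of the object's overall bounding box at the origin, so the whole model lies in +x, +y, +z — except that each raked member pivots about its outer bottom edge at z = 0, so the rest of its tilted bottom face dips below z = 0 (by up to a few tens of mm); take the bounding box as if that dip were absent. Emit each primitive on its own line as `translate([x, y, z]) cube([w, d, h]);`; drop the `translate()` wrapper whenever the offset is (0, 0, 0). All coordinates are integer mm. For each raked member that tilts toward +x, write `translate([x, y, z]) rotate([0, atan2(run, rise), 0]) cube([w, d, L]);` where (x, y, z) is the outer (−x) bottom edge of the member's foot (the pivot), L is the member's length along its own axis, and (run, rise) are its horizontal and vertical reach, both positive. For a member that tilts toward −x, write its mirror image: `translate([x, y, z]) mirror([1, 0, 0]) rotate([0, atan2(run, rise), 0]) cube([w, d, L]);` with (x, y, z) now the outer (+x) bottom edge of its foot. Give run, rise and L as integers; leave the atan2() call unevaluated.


// leg length = √(260² + 624²) = 676
// right-leg outer foot x = 2·260 + 112 = 632
// beam min-corner = (260, 0, 624)
translate([260, 0, 624]) cube([112, 947, 53]);
translate([0, 66, 0]) rotate([0, atan2(260, 624), 0]) cube([43, 49, 676]);
translate([632, 66, 0]) mirror([1, 0, 0]) rotate([0, atan2(260, 624), 0]) cube([43, 49, 676]);
translate([0, 832, 0]) rotate([0, atan2(260, 624), 0]) cube([43, 49, 676]);
translate([632, 832, 0]) mirror([1, 0, 0]) rotate([0, atan2(260, 624), 0]) cube([43, 49, 676]);


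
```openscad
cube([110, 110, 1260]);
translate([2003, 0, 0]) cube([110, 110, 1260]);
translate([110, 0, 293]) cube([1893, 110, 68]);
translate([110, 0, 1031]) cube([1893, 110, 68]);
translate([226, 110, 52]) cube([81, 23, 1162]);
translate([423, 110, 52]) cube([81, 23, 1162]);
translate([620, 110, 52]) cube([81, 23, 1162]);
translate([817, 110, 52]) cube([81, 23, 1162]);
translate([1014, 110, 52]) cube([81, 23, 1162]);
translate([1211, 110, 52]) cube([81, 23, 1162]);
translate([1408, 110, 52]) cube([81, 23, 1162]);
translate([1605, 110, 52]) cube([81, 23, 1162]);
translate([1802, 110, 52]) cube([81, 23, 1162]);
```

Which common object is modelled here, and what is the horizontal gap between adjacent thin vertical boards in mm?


A fence section. The picket gap is 116 mm.

Two posts, two rails, 9 pickets — a fence section. Span 1893 mm holds 9 pickets of 81 mm with 10 equal gaps: ⌊(1893 − 9·81) / 10⌋ = 116 mm.


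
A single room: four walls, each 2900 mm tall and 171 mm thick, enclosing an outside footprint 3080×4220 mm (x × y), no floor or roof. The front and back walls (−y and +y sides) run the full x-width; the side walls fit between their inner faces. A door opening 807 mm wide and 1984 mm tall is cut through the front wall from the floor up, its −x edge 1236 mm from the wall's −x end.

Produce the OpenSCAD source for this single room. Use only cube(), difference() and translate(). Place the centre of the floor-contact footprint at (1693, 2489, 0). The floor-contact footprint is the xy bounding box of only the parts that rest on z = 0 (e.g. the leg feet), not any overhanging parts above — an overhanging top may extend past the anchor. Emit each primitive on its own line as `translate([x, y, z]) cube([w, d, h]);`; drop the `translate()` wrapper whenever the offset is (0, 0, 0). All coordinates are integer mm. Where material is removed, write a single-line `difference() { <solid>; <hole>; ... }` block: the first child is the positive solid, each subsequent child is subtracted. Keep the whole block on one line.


difference() { translate([153, 379, 0]) cube([3080, 171, 2900]); translate([1389, 379, 0]) cube([807, 171, 1984]); }
translate([153, 4428, 0]) cube([3080, 171, 2900]);
translate([153, 550, 0]) cube([171, 3878, 2900]);
translate([3062, 550, 0]) cube([171, 3878, 2900]);


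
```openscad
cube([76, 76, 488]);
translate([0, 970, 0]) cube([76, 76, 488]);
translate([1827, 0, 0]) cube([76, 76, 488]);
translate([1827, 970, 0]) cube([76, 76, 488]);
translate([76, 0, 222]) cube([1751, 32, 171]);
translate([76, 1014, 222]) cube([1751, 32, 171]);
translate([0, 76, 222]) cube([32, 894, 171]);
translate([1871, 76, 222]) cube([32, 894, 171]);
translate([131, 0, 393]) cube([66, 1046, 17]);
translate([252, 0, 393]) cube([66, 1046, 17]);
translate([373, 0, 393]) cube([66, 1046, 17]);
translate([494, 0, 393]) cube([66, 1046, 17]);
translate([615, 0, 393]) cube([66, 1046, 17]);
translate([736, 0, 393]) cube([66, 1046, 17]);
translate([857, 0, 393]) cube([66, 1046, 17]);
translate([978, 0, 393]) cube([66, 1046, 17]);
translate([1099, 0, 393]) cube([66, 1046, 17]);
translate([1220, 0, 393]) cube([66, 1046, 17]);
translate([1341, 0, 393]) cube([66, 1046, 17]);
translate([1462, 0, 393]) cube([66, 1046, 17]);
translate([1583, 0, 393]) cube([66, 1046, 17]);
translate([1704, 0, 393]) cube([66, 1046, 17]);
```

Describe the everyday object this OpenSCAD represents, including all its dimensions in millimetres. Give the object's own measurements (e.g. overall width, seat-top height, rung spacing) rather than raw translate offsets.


A bed frame 1903 mm long (x) by 1046 mm wide (y). Four 76×76 mm corner posts, 488 mm tall, at the corners of the footprint. Four rails of 32 mm thickness and 171 mm height run between adjacent posts with their undersides at z = 222 mm, their outer faces flush with the outside of the frame (the two x-running rails run between the posts' inner faces; the two y-running rails run between the posts' inner faces). 14 slats, each 66 mm wide (x) and 17 mm thick, lie across the top of the two x-running rails, running the full 1046 mm width of the frame in y; along x they sit between the end posts with a 55 mm gap after the −x posts and between neighbouring slats, leaving 57 mm before the +x posts.


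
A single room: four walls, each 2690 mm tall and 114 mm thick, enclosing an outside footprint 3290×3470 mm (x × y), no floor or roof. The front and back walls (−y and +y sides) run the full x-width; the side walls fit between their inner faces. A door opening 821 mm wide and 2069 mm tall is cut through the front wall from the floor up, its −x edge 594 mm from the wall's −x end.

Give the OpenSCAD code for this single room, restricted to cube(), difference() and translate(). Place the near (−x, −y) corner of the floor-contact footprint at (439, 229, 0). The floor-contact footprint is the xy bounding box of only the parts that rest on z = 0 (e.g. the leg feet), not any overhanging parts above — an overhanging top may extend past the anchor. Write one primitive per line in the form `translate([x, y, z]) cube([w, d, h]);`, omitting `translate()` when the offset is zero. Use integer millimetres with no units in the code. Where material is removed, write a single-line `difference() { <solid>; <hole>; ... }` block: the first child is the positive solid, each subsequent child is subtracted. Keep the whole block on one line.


difference() { translate([439, 229, 0]) cube([3290, 114, 2690]); translate([1033, 229, 0]) cube([821, 114, 2069]); }
translate([439, 3585, 0]) cube([3290, 114, 2690]);
translate([439, 343, 0]) cube([114, 3242, 2690]);
translate([3615, 343, 0]) cube([114, 3242, 2690]);


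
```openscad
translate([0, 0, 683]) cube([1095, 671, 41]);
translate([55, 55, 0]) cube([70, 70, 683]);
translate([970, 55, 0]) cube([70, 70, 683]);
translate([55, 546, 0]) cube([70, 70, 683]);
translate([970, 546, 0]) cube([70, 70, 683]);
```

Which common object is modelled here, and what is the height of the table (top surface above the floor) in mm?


A table. The table height is 724 mm.

A 1095×671×41 slab sits at z = 683 on four 70 mm square posts — a table. The top surface is at 683 + 41 = 724 mm.


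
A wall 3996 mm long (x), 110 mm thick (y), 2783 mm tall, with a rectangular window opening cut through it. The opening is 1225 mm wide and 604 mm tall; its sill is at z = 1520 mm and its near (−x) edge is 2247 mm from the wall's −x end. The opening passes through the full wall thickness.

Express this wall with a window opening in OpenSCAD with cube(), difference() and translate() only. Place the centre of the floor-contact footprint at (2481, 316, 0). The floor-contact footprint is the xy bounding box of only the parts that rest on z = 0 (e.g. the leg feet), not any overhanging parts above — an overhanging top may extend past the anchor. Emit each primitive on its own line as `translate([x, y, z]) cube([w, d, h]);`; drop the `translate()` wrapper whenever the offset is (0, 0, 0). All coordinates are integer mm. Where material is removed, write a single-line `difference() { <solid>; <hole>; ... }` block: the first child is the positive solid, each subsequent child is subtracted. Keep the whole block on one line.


difference() { translate([483, 261, 0]) cube([3996, 110, 2783]); translate([2730, 261, 1520]) cube([1225, 110, 604]); }


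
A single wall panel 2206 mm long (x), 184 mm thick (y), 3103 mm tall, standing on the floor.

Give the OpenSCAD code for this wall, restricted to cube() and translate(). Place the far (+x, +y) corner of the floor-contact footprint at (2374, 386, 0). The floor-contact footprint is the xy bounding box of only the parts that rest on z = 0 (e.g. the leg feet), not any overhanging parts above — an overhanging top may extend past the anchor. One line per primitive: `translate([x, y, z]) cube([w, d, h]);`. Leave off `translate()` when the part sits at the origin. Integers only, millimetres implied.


translate([168, 202, 0]) cube([2206, 184, 3103]);


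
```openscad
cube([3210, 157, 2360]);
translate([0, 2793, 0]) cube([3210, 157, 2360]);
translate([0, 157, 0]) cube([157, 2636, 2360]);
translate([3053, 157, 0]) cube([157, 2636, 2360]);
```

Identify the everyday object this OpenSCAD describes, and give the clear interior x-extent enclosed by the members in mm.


A house (or room) frame. The interior width is 2896 mm.

Four 2360 mm walls enclosing a rectangle with no floor or roof — a room or house frame. Outside width is 3210 mm and wall thickness is 157 mm, so the interior width is 3210 − 2 × 157 = 2896 mm.


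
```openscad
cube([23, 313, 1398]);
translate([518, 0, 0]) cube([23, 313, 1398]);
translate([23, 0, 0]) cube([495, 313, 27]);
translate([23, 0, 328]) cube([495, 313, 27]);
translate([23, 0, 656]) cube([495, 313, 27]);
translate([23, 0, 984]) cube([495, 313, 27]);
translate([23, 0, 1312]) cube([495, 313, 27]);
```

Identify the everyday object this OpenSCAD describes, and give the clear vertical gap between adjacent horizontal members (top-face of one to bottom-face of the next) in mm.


A bookshelf. The clear shelf gap is 301 mm.

Two tall side panels with 5 horizontal boards between them — a bookshelf. The first two shelf undersides are at z = 0 and z = 328; with shelf thickness 27, the clear gap is 328 − 0 − 27 = 301 mm.


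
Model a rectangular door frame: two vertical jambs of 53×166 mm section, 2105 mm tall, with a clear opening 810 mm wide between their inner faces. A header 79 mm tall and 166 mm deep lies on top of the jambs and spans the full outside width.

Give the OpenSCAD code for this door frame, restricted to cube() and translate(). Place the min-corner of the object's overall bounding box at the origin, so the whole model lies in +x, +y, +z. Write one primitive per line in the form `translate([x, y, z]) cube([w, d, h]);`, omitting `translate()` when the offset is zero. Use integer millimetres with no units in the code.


cube([53, 166, 2105]);
translate([863, 0, 0]) cube([53, 166, 2105]);
translate([0, 0, 2105]) cube([916, 166, 79]);


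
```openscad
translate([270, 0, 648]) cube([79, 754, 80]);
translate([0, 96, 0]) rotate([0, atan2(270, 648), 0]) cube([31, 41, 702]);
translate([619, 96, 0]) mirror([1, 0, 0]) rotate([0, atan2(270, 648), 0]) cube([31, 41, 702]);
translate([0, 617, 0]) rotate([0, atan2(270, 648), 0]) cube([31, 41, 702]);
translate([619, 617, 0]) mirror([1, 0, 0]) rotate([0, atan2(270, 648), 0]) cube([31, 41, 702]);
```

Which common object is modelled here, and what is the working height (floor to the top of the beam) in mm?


A sawhorse. The overall height is 728 mm.

A beam across two mirrored pairs of raked legs — a sawhorse. The beam's underside is at z = 648 (matching the legs' vertical rise in atan2(270, 648)) and the beam is 80 mm tall, so its top is at 648 + 80 = 728 mm. The raked legs top out at the beam's underside, so that is the highest point.


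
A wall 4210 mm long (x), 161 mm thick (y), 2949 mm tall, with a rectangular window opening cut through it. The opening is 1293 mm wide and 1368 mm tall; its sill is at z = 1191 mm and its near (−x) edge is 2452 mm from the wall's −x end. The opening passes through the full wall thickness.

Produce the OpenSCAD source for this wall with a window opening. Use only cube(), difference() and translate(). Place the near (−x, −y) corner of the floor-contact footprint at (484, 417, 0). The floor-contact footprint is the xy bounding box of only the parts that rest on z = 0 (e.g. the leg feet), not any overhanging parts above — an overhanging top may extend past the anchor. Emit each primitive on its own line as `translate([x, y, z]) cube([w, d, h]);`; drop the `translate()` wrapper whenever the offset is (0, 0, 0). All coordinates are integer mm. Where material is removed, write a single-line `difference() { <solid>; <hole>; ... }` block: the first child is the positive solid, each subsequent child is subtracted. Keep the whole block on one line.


difference() { translate([484, 417, 0]) cube([4210, 161, 2949]); translate([2936, 417, 1191]) cube([1293, 161, 1368]); }


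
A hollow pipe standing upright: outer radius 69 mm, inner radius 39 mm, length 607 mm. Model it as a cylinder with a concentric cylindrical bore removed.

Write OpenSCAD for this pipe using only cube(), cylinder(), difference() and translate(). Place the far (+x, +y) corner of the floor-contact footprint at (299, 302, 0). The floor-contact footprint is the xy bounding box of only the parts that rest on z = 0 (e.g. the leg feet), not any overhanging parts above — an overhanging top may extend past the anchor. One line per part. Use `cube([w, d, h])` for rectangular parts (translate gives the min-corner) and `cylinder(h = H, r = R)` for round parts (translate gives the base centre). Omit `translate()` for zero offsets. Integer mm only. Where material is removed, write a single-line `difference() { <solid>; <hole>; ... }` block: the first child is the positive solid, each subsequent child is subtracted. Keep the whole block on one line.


difference() { translate([230, 233, 0]) cylinder(h = 607, r = 69); translate([230, 233, 0]) cylinder(h = 607, r = 39); }


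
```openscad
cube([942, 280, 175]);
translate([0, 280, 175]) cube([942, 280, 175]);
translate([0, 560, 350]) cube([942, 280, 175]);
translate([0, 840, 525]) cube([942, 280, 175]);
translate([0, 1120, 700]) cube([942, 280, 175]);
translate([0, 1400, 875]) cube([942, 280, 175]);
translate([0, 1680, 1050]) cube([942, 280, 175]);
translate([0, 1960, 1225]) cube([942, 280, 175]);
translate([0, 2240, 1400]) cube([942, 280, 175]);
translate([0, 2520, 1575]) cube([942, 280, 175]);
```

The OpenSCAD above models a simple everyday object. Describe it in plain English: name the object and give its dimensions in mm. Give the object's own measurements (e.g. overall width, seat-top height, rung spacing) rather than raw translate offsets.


A straight staircase of 10 solid steps. Each step is 942 mm wide (x), 280 mm deep (y, the going) and 175 mm tall (the rise). The first step rests on the floor; each subsequent step sits one going further in +y and one rise higher in +z, directly behind and above the previous step with no overlap.


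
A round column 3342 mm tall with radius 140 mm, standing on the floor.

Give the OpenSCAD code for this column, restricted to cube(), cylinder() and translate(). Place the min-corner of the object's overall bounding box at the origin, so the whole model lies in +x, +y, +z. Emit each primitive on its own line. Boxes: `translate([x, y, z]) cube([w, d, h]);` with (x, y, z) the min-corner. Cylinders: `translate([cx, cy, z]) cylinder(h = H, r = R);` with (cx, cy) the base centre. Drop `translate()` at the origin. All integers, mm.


translate([140, 140, 0]) cylinder(h = 3342, r = 140);


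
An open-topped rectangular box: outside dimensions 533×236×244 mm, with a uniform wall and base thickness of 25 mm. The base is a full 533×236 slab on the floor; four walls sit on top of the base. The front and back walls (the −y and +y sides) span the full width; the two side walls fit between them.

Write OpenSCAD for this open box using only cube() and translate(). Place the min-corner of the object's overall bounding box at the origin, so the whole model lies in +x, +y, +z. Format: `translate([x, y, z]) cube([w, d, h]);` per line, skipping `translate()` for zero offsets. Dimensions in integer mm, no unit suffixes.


cube([533, 236, 25]);
translate([0, 0, 25]) cube([533, 25, 219]);
translate([0, 211, 25]) cube([533, 25, 219]);
translate([0, 25, 25]) cube([25, 186, 219]);
translate([508, 25, 25]) cube([25, 186, 219]);


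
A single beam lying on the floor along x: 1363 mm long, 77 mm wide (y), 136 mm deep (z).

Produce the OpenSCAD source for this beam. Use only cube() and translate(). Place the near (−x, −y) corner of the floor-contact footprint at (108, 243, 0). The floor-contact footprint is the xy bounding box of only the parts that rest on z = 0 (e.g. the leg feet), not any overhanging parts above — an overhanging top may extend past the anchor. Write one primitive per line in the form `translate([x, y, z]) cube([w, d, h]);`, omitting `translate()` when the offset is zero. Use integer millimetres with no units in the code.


translate([108, 243, 0]) cube([1363, 77, 136]);


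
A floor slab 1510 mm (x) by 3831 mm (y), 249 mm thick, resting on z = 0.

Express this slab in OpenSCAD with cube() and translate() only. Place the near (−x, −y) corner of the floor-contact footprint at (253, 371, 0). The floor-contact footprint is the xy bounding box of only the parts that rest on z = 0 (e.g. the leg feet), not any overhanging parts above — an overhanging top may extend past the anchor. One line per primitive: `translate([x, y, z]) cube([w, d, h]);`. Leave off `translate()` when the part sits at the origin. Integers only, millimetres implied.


translate([253, 371, 0]) cube([1510, 3831, 249]);


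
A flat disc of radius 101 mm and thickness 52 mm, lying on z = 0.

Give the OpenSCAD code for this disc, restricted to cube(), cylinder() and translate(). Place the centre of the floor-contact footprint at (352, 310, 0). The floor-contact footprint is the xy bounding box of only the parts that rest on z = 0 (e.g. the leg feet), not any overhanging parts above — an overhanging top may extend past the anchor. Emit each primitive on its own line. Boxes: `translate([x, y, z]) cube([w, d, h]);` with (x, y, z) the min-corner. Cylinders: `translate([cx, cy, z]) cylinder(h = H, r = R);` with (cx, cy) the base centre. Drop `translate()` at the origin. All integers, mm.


translate([352, 310, 0]) cylinder(h = 52, r = 101);


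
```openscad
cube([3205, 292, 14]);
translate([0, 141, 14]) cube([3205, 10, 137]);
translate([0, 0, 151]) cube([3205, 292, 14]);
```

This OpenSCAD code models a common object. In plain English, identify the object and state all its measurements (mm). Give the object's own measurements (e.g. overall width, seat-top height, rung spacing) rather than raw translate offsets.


An I-beam lying along x, 3205 mm long. Overall section height 165 mm. Two flanges 292 mm wide (y) and 14 mm thick, one on the floor and one at the top; a web 10 mm thick runs between them, centred on the flange width.


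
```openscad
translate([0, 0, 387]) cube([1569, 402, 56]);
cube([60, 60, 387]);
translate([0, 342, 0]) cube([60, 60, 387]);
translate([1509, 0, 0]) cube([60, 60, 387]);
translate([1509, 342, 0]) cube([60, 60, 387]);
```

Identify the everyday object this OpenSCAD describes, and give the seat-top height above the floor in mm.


A bench. The seat-top height is 443 mm.

A long slab on four corner posts — a bench. The slab sits at z = 387 with thickness 56, so the top is 387 + 56 = 443 mm.


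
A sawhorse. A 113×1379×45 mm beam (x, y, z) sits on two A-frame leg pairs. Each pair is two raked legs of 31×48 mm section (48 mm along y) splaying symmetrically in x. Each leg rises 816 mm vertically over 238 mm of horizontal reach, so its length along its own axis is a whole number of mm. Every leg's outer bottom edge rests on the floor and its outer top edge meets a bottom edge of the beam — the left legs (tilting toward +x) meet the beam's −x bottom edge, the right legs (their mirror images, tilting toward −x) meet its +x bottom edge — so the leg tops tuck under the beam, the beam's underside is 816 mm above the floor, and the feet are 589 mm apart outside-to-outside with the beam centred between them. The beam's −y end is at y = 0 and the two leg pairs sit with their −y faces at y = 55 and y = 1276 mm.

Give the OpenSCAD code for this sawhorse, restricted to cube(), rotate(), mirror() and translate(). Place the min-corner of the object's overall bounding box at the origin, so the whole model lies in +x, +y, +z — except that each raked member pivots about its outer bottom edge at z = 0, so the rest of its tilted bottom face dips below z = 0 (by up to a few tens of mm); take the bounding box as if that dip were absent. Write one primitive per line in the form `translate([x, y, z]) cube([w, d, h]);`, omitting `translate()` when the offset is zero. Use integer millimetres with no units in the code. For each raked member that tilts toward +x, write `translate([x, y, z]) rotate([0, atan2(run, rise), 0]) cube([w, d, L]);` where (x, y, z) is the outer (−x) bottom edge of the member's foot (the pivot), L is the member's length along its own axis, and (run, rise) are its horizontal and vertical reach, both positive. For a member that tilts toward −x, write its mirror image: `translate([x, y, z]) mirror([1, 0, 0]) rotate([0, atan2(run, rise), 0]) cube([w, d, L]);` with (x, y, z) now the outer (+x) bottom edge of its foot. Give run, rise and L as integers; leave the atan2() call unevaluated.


// leg length = √(238² + 816²) = 850
// right-leg outer foot x = 2·238 + 113 = 589
// beam min-corner = (238, 0, 816)
translate([238, 0, 816]) cube([113, 1379, 45]);
translate([0, 55, 0]) rotate([0, atan2(238, 816), 0]) cube([31, 48, 850]);
translate([589, 55, 0]) mirror([1, 0, 0]) rotate([0, atan2(238, 816), 0]) cube([31, 48, 850]);
translate([0, 1276, 0]) rotate([0, atan2(238, 816), 0]) cube([31, 48, 850]);
translate([589, 1276, 0]) mirror([1, 0, 0]) rotate([0, atan2(238, 816), 0]) cube([31, 48, 850]);


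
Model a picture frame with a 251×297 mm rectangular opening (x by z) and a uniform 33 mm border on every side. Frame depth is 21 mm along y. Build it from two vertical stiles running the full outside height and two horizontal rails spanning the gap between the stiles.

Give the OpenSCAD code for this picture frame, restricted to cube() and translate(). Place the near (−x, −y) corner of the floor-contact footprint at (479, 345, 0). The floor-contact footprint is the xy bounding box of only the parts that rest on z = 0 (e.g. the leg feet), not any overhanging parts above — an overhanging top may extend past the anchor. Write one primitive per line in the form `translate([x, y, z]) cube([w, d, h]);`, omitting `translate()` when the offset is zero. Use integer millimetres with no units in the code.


translate([479, 345, 0]) cube([33, 21, 363]);
translate([763, 345, 0]) cube([33, 21, 363]);
translate([512, 345, 0]) cube([251, 21, 33]);
translate([512, 345, 330]) cube([251, 21, 33]);


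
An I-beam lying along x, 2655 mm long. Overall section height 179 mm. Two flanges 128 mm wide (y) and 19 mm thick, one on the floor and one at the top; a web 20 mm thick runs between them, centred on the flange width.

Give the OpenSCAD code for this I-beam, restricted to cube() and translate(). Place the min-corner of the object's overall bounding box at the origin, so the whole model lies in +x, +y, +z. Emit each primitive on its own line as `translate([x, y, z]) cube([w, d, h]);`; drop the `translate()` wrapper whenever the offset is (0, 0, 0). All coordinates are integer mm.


cube([2655, 128, 19]);
translate([0, 54, 19]) cube([2655, 20, 141]);
translate([0, 0, 160]) cube([2655, 128, 19]);


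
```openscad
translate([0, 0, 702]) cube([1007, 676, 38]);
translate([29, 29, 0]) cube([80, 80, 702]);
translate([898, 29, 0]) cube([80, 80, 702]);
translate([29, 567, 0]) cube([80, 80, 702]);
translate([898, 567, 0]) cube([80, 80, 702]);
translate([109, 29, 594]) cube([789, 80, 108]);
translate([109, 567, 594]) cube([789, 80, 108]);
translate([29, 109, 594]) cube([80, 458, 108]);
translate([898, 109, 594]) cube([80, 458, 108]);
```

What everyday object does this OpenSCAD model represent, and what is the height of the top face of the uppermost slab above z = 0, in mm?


A table. The table height is 740 mm.

A 1007×676×38 slab sits at z = 702 on four 80 mm square posts — a table. The top surface is at 702 + 38 = 740 mm.


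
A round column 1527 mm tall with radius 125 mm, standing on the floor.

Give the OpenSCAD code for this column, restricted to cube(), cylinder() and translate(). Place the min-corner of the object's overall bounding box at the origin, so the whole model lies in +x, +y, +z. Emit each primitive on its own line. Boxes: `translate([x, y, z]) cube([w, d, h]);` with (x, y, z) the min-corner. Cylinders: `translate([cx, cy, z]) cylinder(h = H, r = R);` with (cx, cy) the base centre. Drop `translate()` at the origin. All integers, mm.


translate([125, 125, 0]) cylinder(h = 1527, r = 125);


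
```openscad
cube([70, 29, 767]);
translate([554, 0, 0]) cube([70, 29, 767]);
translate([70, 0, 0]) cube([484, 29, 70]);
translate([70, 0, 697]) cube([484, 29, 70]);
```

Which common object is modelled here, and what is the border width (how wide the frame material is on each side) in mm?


A picture frame. The border width is 70 mm.

Four thin pieces enclosing a rectangular opening — a picture frame. The two full-height stiles are 767 mm tall; the top rail sits at z = 697 and is 70 mm tall, so the border above the opening is 767 − 697 = 70 mm, matching the stile x-width.


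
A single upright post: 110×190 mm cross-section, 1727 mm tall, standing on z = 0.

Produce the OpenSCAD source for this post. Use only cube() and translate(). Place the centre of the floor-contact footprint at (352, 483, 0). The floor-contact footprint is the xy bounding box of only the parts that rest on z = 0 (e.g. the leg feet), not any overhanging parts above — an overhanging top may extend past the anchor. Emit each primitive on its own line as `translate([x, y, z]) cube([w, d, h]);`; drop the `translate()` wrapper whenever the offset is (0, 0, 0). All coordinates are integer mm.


translate([297, 388, 0]) cube([110, 190, 1727]);


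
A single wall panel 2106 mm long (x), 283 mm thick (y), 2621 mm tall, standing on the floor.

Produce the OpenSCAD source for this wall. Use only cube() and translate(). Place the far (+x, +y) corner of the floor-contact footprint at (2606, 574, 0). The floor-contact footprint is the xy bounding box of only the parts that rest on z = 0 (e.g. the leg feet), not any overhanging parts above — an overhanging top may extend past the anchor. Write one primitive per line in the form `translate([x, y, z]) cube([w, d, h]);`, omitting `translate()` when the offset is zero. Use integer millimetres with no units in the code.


translate([500, 291, 0]) cube([2106, 283, 2621]);


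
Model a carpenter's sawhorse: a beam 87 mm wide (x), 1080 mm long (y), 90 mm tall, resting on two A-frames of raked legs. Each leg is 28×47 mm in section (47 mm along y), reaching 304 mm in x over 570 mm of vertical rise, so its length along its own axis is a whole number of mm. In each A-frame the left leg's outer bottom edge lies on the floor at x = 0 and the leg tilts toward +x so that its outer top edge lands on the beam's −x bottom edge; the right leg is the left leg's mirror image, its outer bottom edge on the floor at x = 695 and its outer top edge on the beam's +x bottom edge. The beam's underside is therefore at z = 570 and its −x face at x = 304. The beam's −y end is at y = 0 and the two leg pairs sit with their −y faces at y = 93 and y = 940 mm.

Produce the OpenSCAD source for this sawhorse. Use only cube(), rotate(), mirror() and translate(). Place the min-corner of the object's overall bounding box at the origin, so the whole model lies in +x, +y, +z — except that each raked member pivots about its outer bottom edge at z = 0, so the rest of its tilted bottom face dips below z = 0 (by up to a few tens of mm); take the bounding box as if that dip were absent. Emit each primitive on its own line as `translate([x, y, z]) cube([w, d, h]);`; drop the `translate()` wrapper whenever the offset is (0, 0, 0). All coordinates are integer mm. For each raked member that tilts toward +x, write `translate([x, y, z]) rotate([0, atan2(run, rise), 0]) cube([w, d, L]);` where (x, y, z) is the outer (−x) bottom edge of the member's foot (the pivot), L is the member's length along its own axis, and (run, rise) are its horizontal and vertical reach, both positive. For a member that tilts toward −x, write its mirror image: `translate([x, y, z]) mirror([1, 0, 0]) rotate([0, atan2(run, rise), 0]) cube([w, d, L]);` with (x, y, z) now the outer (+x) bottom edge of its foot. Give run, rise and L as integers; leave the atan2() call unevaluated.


// leg length = √(304² + 570²) = 646
// right-leg outer foot x = 2·304 + 87 = 695
// beam min-corner = (304, 0, 570)
translate([304, 0, 570]) cube([87, 1080, 90]);
translate([0, 93, 0]) rotate([0, atan2(304, 570), 0]) cube([28, 47, 646]);
translate([695, 93, 0]) mirror([1, 0, 0]) rotate([0, atan2(304, 570), 0]) cube([28, 47, 646]);
translate([0, 940, 0]) rotate([0, atan2(304, 570), 0]) cube([28, 47, 646]);
translate([695, 940, 0]) mirror([1, 0, 0]) rotate([0, atan2(304, 570), 0]) cube([28, 47, 646]);


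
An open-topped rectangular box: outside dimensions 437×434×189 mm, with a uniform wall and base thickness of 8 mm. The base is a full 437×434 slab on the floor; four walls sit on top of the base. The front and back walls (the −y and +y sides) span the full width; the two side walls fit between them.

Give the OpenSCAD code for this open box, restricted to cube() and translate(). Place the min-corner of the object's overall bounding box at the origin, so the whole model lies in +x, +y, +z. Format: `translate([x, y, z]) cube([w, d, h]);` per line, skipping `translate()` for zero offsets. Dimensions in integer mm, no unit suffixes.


cube([437, 434, 8]);
translate([0, 0, 8]) cube([437, 8, 181]);
translate([0, 426, 8]) cube([437, 8, 181]);
translate([0, 8, 8]) cube([8, 418, 181]);
translate([429, 8, 8]) cube([8, 418, 181]);


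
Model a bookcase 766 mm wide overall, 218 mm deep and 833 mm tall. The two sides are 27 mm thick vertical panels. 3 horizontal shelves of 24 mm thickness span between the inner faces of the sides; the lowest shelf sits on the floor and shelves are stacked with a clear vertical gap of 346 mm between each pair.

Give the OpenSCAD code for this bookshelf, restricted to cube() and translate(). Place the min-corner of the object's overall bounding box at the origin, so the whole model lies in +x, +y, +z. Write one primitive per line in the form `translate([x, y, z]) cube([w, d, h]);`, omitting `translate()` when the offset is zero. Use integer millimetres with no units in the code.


cube([27, 218, 833]);
translate([739, 0, 0]) cube([27, 218, 833]);
translate([27, 0, 0]) cube([712, 218, 24]);
translate([27, 0, 370]) cube([712, 218, 24]);
translate([27, 0, 740]) cube([712, 218, 24]);


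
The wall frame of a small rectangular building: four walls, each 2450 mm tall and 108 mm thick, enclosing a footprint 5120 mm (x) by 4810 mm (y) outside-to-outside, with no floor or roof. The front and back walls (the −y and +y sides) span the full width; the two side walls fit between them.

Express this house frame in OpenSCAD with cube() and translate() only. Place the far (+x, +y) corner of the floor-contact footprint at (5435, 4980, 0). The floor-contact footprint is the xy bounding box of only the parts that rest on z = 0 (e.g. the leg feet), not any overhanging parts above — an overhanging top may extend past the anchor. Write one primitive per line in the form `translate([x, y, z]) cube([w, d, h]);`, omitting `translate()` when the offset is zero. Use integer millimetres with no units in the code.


translate([315, 170, 0]) cube([5120, 108, 2450]);
translate([315, 4872, 0]) cube([5120, 108, 2450]);
translate([315, 278, 0]) cube([108, 4594, 2450]);
translate([5327, 278, 0]) cube([108, 4594, 2450]);


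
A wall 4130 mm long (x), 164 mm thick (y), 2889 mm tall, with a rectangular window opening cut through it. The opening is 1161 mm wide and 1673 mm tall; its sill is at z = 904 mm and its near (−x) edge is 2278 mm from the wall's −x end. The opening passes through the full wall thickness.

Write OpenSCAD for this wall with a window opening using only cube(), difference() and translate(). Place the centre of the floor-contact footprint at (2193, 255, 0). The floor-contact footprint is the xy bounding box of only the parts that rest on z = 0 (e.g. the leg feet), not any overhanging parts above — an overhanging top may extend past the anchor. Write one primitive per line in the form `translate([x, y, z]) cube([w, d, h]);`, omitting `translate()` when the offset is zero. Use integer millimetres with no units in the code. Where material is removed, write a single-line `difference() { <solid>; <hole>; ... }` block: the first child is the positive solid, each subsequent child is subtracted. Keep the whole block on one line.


difference() { translate([128, 173, 0]) cube([4130, 164, 2889]); translate([2406, 173, 904]) cube([1161, 164, 1673]); }


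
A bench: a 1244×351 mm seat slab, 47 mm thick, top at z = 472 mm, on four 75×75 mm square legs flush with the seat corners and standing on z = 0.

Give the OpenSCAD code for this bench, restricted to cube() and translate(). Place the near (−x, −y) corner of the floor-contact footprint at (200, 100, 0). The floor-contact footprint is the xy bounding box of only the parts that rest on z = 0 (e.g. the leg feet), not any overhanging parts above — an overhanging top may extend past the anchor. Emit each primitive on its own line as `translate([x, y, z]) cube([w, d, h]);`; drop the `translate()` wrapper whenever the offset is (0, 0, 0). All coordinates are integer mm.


translate([200, 100, 425]) cube([1244, 351, 47]);
translate([200, 100, 0]) cube([75, 75, 425]);
translate([200, 376, 0]) cube([75, 75, 425]);
translate([1369, 100, 0]) cube([75, 75, 425]);
translate([1369, 376, 0]) cube([75, 75, 425]);


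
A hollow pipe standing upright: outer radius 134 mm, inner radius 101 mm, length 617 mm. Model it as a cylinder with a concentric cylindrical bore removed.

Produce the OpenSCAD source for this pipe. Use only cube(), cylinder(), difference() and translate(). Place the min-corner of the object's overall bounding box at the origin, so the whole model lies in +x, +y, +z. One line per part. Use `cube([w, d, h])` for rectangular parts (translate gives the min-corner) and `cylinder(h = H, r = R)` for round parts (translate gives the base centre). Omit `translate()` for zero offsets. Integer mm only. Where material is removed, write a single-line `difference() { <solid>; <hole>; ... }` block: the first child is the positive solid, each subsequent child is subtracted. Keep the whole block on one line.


difference() { translate([134, 134, 0]) cylinder(h = 617, r = 134); translate([134, 134, 0]) cylinder(h = 617, r = 101); }


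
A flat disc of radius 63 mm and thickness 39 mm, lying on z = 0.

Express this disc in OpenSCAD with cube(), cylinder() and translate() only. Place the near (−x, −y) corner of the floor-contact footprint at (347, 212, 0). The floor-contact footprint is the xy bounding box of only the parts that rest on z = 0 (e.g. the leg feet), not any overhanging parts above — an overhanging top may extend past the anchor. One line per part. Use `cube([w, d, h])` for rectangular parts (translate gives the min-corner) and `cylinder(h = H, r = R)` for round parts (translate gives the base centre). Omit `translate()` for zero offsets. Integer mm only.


translate([410, 275, 0]) cylinder(h = 39, r = 63);


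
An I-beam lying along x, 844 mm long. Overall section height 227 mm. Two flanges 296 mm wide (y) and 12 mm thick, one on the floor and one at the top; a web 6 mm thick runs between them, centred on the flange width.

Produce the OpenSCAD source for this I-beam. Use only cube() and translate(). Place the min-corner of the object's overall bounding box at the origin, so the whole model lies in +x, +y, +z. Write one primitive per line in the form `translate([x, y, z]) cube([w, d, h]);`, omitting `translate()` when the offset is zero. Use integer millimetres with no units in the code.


cube([844, 296, 12]);
translate([0, 145, 12]) cube([844, 6, 203]);
translate([0, 0, 215]) cube([844, 296, 12]);


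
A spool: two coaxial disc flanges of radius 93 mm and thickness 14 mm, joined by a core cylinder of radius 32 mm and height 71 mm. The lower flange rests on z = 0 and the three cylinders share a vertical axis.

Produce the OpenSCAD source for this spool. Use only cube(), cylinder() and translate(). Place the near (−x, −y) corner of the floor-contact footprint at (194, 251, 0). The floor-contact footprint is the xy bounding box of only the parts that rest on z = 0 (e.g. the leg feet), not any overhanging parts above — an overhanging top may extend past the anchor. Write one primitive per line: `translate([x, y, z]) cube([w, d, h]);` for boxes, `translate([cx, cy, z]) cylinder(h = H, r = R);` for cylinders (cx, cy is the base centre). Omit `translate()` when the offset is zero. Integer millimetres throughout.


translate([287, 344, 0]) cylinder(h = 14, r = 93);
translate([287, 344, 14]) cylinder(h = 71, r = 32);
translate([287, 344, 85]) cylinder(h = 14, r = 93);
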